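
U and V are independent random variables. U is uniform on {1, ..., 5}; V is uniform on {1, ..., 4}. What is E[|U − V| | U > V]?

Outcomes with U > V: (2,1), (3,1), (3,2), (4,1), (4,2), (4,3), (5,1), (5,2), (5,3), (5,4), each with probability 1/20.
E[|U − V| | U > V] = (1 + 2 + 1 + 3 + 2 + 1 + 4 + 3 + 2 + 1) / 10 = 2.

2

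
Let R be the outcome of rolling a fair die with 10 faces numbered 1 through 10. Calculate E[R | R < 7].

7/2

Given R < 7, R is equally likely to be any of {1, 2, 3, 4, 5, 6}.
E[R | R < 7] = (1 + 2 + 3 + 4 + 5 + 6) / 6 = 7/2.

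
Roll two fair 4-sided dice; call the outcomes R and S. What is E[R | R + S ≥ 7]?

Outcomes with R + S ≥ 7: (3,4), (4,3), (4,4), each with probability 1/16.
E[R | R + S ≥ 7] = (3 + 4 + 4) / 3 = 11/3.

11/3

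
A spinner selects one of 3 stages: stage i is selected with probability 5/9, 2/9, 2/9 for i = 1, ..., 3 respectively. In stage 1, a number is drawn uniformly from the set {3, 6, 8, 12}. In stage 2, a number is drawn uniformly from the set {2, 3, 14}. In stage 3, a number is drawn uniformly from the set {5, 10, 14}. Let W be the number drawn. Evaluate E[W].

E[W | stage 1] = (3+6+8+12)/4 = 29/4.
E[W | stage 2] = (2+3+14)/3 = 19/3.
E[W | stage 3] = (5+10+14)/3 = 29/3.
E[W] = (5/9)·(29/4) + (2/9)·(19/3) + (2/9)·(29/3) = 91/12.

91/12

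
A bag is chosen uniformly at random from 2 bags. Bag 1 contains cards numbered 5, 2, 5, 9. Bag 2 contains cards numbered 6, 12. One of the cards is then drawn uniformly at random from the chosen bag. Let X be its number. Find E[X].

57/8

E[X | bag 1] = (5+2+5+9)/4 = 21/4.
E[X | bag 2] = (6+12)/2 = 9.
By the law of total expectation,
E[X] = (1/2)·(21/4) + (1/2)·(9) = 57/8.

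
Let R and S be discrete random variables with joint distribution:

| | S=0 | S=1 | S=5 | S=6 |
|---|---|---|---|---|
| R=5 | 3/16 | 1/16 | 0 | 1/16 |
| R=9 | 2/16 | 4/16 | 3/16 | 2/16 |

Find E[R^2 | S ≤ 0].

237/5

P(S ≤ 0) = 5/16.
Σ R^2·P over the event = 25·(3/16) + 81·(2/16) = 237/16.
E[R^2 | S ≤ 0] = (237/16) / (5/16) = 237/5.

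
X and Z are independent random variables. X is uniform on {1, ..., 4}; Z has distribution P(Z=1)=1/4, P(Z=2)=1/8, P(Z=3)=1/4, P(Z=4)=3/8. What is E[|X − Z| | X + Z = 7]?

1

P(X + Z = 7) = 5/32.
Summing |X−Z|·P(x,y) over outcomes with X + Z = 7 gives 5/32.
E[|X − Z| | X + Z = 7] = (5/32) / (5/32) = 1.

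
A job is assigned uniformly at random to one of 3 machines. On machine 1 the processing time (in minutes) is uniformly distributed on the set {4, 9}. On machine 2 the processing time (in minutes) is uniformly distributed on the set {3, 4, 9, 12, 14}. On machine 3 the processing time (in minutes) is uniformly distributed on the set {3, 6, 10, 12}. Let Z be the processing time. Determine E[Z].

151/20

E[Z | machine 1] = (4+9)/2 = 13/2.
E[Z | machine 2] = (3+4+9+12+14)/5 = 42/5.
E[Z | machine 3] = (3+6+10+12)/4 = 31/4.
E[Z] = (1/3)·(13/2) + (1/3)·(42/5) + (1/3)·(31/4) = 151/20.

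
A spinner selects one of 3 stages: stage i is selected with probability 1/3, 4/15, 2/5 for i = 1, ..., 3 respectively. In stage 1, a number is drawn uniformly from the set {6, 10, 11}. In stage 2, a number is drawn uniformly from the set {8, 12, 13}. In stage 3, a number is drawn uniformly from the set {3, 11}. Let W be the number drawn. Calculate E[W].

E[W | stage 1] = (6+10+11)/3 = 9.
E[W | stage 2] = (8+12+13)/3 = 11.
E[W | stage 3] = (3+11)/2 = 7.
By the law of total expectation,
E[W] = (1/3)·(9) + (4/15)·(11) + (2/5)·(7) = 131/15.

131/15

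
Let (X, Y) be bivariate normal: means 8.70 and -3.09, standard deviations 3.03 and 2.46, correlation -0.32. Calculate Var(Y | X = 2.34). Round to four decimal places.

Var(Y | X=x) = (1 − ρ²)·σ_Y².
Var(Y | X=2.34) = (2.46)²·(1 − (-0.32)²) = 6.0516·0.8976 = 5.4319.

5.4319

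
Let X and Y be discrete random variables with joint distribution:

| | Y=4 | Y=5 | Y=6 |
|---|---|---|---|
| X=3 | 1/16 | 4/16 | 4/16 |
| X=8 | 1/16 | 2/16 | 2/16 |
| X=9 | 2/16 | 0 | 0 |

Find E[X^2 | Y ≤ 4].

P(Y ≤ 4) = 1/4.
Σ X^2·P over the event = 9·(1/16) + 64·(1/16) + 81·(2/16) = 235/16.
E[X^2 | Y ≤ 4] = (235/16) / (1/4) = 235/4.

235/4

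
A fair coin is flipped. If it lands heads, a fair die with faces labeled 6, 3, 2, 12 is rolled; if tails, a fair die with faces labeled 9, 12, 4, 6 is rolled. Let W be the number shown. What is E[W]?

E[W | heads] = (6+3+2+12)/4 = 23/4.
E[W | tails] = (9+12+4+6)/4 = 31/4.
By the law of total expectation,
E[W] = (1/2)·(23/4) + (1/2)·(31/4) = 27/4.

27/4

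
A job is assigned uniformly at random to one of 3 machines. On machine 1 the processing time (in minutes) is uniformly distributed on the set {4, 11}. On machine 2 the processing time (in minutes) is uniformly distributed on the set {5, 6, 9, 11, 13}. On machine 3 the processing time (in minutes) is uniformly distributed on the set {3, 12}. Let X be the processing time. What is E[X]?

E[X | machine 1] = (4+11)/2 = 15/2.
E[X | machine 2] = (5+6+9+11+13)/5 = 44/5.
E[X | machine 3] = (3+12)/2 = 15/2.
E[X] = (1/3)·(15/2) + (1/3)·(44/5) + (1/3)·(15/2) = 119/15.

119/15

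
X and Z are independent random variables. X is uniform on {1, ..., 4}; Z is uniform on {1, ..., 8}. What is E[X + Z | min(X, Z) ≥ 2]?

P(min(X, Z) ≥ 2) = 21/32.
Summing (X+Z)·P(x,y) over outcomes with min(X, Z) ≥ 2 gives 21/4.
E[X + Z | min(X, Z) ≥ 2] = (21/4) / (21/32) = 8.

8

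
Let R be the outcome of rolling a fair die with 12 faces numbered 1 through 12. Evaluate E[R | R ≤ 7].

Given R ≤ 7, R is equally likely to be any of {1, 2, 3, 4, 5, 6, 7}.
E[R | R ≤ 7] = (1 + 2 + 3 + 4 + 5 + 6 + 7) / 7 = 4.

4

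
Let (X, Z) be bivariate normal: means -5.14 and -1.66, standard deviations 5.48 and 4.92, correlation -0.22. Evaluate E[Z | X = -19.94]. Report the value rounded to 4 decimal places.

1.2633

The regression of Z on X has slope ρ·σ_Z/σ_X and passes through (μ_X, μ_Z).
E[Z | X=-19.94] = -1.66 + (-0.22)·(4.92/5.48)·(-19.94 − (-5.14)) = -1.66 + (-0.19752)·(-14.8) = 1.2633.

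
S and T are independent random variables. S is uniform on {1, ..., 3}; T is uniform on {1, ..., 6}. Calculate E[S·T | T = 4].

Outcomes with T = 4: (1,4), (2,4), (3,4), each with probability 1/18.
E[S·T | T = 4] = (4 + 8 + 12) / 3 = 8.

8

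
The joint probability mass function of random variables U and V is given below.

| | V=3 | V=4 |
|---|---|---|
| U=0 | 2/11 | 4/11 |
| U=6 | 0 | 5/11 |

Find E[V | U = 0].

11/3

P(U = 0) = 6/11.
Σ V·P over the event = 3·(2/11) + 4·(4/11) = 2.
E[V | U = 0] = (2) / (6/11) = 11/3.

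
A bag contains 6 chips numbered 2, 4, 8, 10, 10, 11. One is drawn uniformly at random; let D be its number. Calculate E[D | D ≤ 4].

3

P(D ≤ 4) = 1/3.
Σ over the event: 2·1/6 + 4·1/6 = 1.
E[D | D ≤ 4] = (1) / (1/3) = 3.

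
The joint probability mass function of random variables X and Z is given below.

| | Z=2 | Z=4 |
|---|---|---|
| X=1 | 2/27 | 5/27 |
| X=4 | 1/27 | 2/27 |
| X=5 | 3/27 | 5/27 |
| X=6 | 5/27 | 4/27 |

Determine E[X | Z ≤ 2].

51/11

P(Z ≤ 2) = 11/27.
Σ X·P over the event = 1·(2/27) + 4·(1/27) + 5·(3/27) + 6·(5/27) = 17/9.
E[X | Z ≤ 2] = (17/9) / (11/27) = 51/11.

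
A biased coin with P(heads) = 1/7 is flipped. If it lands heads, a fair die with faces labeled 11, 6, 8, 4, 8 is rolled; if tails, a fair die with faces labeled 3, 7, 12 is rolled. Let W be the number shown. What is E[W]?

257/35

E[W | heads] = (11+6+8+4+8)/5 = 37/5.
E[W | tails] = (3+7+12)/3 = 22/3.
By the law of total expectation,
E[W] = (1/7)·(37/5) + (6/7)·(22/3) = 257/35.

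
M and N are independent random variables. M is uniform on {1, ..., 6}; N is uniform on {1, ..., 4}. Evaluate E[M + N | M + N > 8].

Outcomes with M + N > 8: (5,4), (6,3), (6,4), each with probability 1/24.
E[M + N | M + N > 8] = (9 + 9 + 10) / 3 = 28/3.

28/3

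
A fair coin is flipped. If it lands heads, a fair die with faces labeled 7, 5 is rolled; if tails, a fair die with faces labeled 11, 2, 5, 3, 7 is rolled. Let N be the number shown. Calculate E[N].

E[N | heads] = (7+5)/2 = 6.
E[N | tails] = (11+2+5+3+7)/5 = 28/5.
E[N] = (1/2)·(6) + (1/2)·(28/5) = 29/5.

29/5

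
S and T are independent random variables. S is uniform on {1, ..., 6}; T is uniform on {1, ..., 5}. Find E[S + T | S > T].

7

P(S > T) = 1/2.
Summing (S+T)·P(x,y) over outcomes with S > T gives 7/2.
E[S + T | S > T] = (7/2) / (1/2) = 7.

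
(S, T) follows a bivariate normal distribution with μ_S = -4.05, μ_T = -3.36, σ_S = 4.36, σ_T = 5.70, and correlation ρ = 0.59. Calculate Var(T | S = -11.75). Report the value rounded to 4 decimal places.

21.1802

Var(T | S=x) = (1 − ρ²)·σ_T².
Var(T | S=-11.75) = (5.70)²·(1 − (0.59)²) = 32.49·0.6519 = 21.1802.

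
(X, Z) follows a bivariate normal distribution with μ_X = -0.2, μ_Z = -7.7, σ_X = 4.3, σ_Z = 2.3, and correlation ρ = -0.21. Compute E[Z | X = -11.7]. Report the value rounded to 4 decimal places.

The regression of Z on X has slope ρ·σ_Z/σ_X and passes through (μ_X, μ_Z).
E[Z | X=-11.7] = -7.7 + (-0.21)·(2.3/4.3)·(-11.7 − (-0.2)) = -7.7 + (-0.112326)·(-11.5) = -6.4083.

-6.4083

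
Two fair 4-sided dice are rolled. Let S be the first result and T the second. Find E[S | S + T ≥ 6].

P(S + T ≥ 6) = 3/8.
Summing S·P(x,y) over outcomes with S + T ≥ 6 gives 5/4.
E[S | S + T ≥ 6] = (5/4) / (3/8) = 10/3.

10/3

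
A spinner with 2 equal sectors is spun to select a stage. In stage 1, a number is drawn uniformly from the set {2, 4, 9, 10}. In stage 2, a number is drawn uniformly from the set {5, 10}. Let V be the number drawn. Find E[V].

55/8

E[V | stage 1] = (2+4+9+10)/4 = 25/4.
E[V | stage 2] = (5+10)/2 = 15/2.
By the law of total expectation,
E[V] = (1/2)·(25/4) + (1/2)·(15/2) = 55/8.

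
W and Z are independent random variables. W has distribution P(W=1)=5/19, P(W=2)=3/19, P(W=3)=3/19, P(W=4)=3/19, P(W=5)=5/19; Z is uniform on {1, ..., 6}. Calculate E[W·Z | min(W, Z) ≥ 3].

P(min(W, Z) ≥ 3) = 22/57.
Summing WZ·P(x,y) over outcomes with min(W, Z) ≥ 3 gives 138/19.
E[W·Z | min(W, Z) ≥ 3] = (138/19) / (22/57) = 207/11.

207/11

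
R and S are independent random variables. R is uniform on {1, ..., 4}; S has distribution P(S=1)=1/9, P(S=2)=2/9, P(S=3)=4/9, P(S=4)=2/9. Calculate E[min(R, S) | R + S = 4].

P(R + S = 4) = 7/36.
Summing min(R,S)·P(x,y) over outcomes with R + S = 4 gives 1/4.
E[min(R, S) | R + S = 4] = (1/4) / (7/36) = 9/7.

9/7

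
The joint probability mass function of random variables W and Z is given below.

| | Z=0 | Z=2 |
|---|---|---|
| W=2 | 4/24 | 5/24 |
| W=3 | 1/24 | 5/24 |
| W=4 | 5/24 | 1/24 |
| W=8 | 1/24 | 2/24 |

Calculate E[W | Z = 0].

39/11

P(Z = 0) = 11/24.
Σ W·P over the event = 2·(4/24) + 3·(1/24) + 4·(5/24) + 8·(1/24) = 13/8.
E[W | Z = 0] = (13/8) / (11/24) = 39/11.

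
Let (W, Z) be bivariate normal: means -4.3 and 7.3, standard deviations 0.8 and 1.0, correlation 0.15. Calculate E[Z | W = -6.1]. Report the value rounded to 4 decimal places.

For a bivariate normal, E[Z | W=x] = μ_Z + ρ·(σ_Z/σ_W)·(x − μ_W).
E[Z | W=-6.1] = 7.3 + (0.15)·(1.0/0.8)·(-6.1 − (-4.3)) = 7.3 + (0.1875)·(-1.8) = 6.9625.

6.9625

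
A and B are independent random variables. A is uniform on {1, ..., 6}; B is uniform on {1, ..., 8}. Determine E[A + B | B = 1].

9/2

Outcomes with B = 1: (1,1), (2,1), (3,1), (4,1), (5,1), (6,1), each with probability 1/48.
E[A + B | B = 1] = (2 + 3 + 4 + 5 + 6 + 7) / 6 = 9/2.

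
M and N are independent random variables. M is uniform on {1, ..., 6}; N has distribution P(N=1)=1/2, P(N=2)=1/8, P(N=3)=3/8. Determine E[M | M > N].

P(M > N) = 11/16.
Summing M·P(x,y) over outcomes with M > N gives 143/48.
E[M | M > N] = (143/48) / (11/16) = 13/3.

13/3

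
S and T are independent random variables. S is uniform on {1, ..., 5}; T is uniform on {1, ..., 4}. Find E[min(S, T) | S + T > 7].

Outcomes with S + T > 7: (4,4), (5,3), (5,4), each with probability 1/20.
E[min(S, T) | S + T > 7] = (4 + 3 + 4) / 3 = 11/3.

11/3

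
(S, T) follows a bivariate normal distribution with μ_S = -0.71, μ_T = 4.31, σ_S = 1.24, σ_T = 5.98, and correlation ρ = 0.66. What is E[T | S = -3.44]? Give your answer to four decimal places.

E[T | S=x] = μ_T + ρ(σ_T/σ_S)(x − μ_S) for jointly normal variables.
E[T | S=-3.44] = 4.31 + (0.66)·(5.98/1.24)·(-3.44 − (-0.71)) = 4.31 + (3.1829)·(-2.73) = -4.3793.

-4.3793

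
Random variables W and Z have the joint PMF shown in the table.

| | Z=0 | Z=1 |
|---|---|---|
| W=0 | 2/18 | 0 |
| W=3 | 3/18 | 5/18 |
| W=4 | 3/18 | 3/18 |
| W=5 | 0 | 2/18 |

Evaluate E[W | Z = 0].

21/8

P(Z = 0) = 4/9.
Σ W·P over the event = 0·(2/18) + 3·(3/18) + 4·(3/18) = 7/6.
E[W | Z = 0] = (7/6) / (4/9) = 21/8.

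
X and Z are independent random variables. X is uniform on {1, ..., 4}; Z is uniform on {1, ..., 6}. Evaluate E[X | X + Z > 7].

10/3

Outcomes with X + Z > 7: (2,6), (3,5), (3,6), (4,4), (4,5), (4,6), each with probability 1/24.
E[X | X + Z > 7] = (2 + 3 + 3 + 4 + 4 + 4) / 6 = 10/3.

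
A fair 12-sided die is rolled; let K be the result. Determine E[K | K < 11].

11/2

Given K < 11, K is equally likely to be any of {1, 2, 3, 4, 5, 6, 7, 8, 9, 10}.
E[K | K < 11] = (1 + 2 + 3 + 4 + 5 + 6 + 7 + 8 + 9 + 10) / 10 = 11/2.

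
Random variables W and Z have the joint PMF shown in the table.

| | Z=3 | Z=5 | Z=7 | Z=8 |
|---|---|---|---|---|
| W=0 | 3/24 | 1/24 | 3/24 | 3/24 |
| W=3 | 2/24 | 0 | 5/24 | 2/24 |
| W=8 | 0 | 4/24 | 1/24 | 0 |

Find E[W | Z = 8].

6/5

P(Z = 8) = 5/24.
Σ W·P over the event = 0·(3/24) + 3·(2/24) = 1/4.
E[W | Z = 8] = (1/4) / (5/24) = 6/5.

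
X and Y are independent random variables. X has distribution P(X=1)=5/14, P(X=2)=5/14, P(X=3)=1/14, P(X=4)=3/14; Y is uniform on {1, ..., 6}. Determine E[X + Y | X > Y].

P(X > Y) = 4/21.
Summing (X+Y)·P(x,y) over outcomes with X > Y gives 13/14.
E[X + Y | X > Y] = (13/14) / (4/21) = 39/8.

39/8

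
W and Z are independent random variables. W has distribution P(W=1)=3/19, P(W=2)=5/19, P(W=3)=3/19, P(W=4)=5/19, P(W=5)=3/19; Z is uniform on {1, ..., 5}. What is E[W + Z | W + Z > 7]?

95/11

P(W + Z > 7) = 22/95.
Summing (W+Z)·P(x,y) over outcomes with W + Z > 7 gives 2.
E[W + Z | W + Z > 7] = (2) / (22/95) = 95/11.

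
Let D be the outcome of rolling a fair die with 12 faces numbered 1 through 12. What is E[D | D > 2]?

Given D > 2, D is equally likely to be any of {3, 4, 5, 6, 7, 8, 9, 10, 11, 12}.
E[D | D > 2] = (3 + 4 + 5 + 6 + 7 + 8 + 9 + 10 + 11 + 12) / 10 = 15/2.

15/2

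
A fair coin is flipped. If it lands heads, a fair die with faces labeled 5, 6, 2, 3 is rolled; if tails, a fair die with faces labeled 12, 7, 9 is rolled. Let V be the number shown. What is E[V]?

20/3

E[V | heads] = (5+6+2+3)/4 = 4.
E[V | tails] = (12+7+9)/3 = 28/3.
E[V] = (1/2)·(4) + (1/2)·(28/3) = 20/3.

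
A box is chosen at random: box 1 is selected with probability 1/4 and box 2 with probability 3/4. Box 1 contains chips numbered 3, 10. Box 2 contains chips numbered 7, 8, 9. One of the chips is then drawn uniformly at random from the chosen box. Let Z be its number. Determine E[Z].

E[Z | box 1] = (3+10)/2 = 13/2.
E[Z | box 2] = (7+8+9)/3 = 8.
By the law of total expectation,
E[Z] = (1/4)·(13/2) + (3/4)·(8) = 61/8.

61/8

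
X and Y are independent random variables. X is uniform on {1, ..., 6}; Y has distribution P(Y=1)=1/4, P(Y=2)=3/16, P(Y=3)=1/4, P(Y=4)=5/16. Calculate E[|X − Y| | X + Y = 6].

2

P(X + Y = 6) = 1/6.
Summing |X−Y|·P(x,y) over outcomes with X + Y = 6 gives 1/3.
E[|X − Y| | X + Y = 6] = (1/3) / (1/6) = 2.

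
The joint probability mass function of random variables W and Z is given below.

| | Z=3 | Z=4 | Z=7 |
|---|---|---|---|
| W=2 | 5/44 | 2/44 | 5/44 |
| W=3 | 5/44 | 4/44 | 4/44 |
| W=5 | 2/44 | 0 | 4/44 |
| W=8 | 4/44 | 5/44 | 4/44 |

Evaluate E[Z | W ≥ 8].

P(W ≥ 8) = 13/44.
Σ Z·P over the event = 3·(4/44) + 4·(5/44) + 7·(4/44) = 15/11.
E[Z | W ≥ 8] = (15/11) / (13/44) = 60/13.

60/13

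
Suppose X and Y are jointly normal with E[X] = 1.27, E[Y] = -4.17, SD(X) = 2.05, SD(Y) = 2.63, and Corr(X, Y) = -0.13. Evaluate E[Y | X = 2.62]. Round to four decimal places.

E[Y | X=x] = μ_Y + ρ(σ_Y/σ_X)(x − μ_X) for jointly normal variables.
E[Y | X=2.62] = -4.17 + (-0.13)·(2.63/2.05)·(2.62 − (1.27)) = -4.17 + (-0.16678)·(1.35) = -4.3952.

-4.3952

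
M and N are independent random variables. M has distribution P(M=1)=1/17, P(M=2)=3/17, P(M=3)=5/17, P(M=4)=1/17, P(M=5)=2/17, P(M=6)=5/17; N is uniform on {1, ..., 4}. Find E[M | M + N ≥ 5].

P(M + N ≥ 5) = 27/34.
Summing M·P(x,y) over outcomes with M + N ≥ 5 gives 117/34.
E[M | M + N ≥ 5] = (117/34) / (27/34) = 13/3.

13/3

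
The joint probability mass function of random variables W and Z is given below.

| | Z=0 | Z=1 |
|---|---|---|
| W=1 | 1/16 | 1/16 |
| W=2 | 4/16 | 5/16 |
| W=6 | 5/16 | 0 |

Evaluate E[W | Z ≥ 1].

11/6

P(Z ≥ 1) = 3/8.
Summing W·P(W=x,Z=y) over the conditioning event gives 11/16.
E[W | Z ≥ 1] = (11/16) / (3/8) = 11/6.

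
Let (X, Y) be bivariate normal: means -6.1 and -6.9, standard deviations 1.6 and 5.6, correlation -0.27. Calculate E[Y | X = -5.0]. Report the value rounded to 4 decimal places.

The regression of Y on X has slope ρ·σ_Y/σ_X and passes through (μ_X, μ_Y).
E[Y | X=-5.0] = -6.9 + (-0.27)·(5.6/1.6)·(-5.0 − (-6.1)) = -6.9 + (-0.945)·(1.1) = -7.9395.

-7.9395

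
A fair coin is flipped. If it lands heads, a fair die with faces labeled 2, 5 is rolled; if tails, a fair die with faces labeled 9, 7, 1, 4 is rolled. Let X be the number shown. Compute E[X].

35/8

E[X | heads] = (2+5)/2 = 7/2.
E[X | tails] = (9+7+1+4)/4 = 21/4.
By the law of total expectation,
E[X] = (1/2)·(7/2) + (1/2)·(21/4) = 35/8.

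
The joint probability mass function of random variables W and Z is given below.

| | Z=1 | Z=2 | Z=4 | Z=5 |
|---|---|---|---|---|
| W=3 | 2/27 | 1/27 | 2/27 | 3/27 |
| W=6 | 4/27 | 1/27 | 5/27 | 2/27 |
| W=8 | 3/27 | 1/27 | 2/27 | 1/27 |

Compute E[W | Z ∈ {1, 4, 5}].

45/8

P(Z ∈ {1, 4, 5}) = 8/9.
Summing W·P(W=x,Z=y) over the conditioning event gives 5.
E[W | Z ∈ {1, 4, 5}] = (5) / (8/9) = 45/8.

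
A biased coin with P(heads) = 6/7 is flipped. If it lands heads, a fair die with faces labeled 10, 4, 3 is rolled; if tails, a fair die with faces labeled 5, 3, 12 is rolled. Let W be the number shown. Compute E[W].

122/21

E[W | heads] = (10+4+3)/3 = 17/3.
E[W | tails] = (5+3+12)/3 = 20/3.
By the law of total expectation,
E[W] = (6/7)·(17/3) + (1/7)·(20/3) = 122/21.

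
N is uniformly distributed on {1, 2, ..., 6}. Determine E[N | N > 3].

Given N > 3, N is equally likely to be any of {4, 5, 6}.
E[N | N > 3] = (4 + 5 + 6) / 3 = 5.

5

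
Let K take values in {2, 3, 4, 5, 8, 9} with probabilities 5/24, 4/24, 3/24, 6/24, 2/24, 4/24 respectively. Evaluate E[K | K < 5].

P(K < 5) = 1/2.
Σ over the event: 2·5/24 + 3·1/6 + 4·1/8 = 17/12.
E[K | K < 5] = (17/12) / (1/2) = 17/6.

17/6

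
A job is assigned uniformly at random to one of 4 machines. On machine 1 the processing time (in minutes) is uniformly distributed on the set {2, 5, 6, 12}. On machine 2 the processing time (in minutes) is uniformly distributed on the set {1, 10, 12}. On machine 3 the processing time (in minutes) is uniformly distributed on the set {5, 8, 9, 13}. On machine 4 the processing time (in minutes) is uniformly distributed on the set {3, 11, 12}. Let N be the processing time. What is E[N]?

E[N | machine 1] = (2+5+6+12)/4 = 25/4.
E[N | machine 2] = (1+10+12)/3 = 23/3.
E[N | machine 3] = (5+8+9+13)/4 = 35/4.
E[N | machine 4] = (3+11+12)/3 = 26/3.
E[N] = (1/4)·(25/4) + (1/4)·(23/3) + (1/4)·(35/4) + (1/4)·(26/3) = 47/6.

47/6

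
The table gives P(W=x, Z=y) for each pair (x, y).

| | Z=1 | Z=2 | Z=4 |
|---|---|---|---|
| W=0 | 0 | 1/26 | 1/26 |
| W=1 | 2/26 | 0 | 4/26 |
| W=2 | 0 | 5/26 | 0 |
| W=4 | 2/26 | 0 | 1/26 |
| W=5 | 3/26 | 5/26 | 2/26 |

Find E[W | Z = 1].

P(Z = 1) = 7/26.
Σ W·P over the event = 1·(2/26) + 4·(2/26) + 5·(3/26) = 25/26.
E[W | Z = 1] = (25/26) / (7/26) = 25/7.

25/7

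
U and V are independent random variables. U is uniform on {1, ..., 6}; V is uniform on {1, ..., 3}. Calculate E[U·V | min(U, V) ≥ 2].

10

Outcomes with min(U, V) ≥ 2: (2,2), (2,3), (3,2), (3,3), (4,2), (4,3), (5,2), (5,3), (6,2), (6,3), each with probability 1/18.
E[U·V | min(U, V) ≥ 2] = (4 + 6 + 6 + 9 + 8 + 12 + 10 + 15 + 12 + 18) / 10 = 10.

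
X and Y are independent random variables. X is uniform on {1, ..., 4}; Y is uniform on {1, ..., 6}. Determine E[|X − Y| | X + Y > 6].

11/5

Outcomes with X + Y > 6: (1,6), (2,5), (2,6), (3,4), (3,5), (3,6), (4,3), (4,4), (4,5), (4,6), each with probability 1/24.
E[|X − Y| | X + Y > 6] = (5 + 3 + 4 + 1 + 2 + 3 + 1 + 0 + 1 + 2) / 10 = 11/5.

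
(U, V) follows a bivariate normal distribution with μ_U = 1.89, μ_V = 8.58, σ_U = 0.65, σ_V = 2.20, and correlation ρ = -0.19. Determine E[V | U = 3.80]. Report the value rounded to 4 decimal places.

7.3517

The regression of V on U has slope ρ·σ_V/σ_U and passes through (μ_U, μ_V).
E[V | U=3.80] = 8.58 + (-0.19)·(2.20/0.65)·(3.80 − (1.89)) = 8.58 + (-0.64308)·(1.91) = 7.3517.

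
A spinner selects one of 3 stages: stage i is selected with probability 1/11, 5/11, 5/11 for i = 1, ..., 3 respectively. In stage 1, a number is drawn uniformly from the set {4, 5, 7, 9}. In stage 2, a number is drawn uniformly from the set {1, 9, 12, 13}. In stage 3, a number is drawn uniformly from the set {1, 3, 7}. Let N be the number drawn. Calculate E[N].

E[N | stage 1] = (4+5+7+9)/4 = 25/4.
E[N | stage 2] = (1+9+12+13)/4 = 35/4.
E[N | stage 3] = (1+3+7)/3 = 11/3.
E[N] = (1/11)·(25/4) + (5/11)·(35/4) + (5/11)·(11/3) = 205/33.

205/33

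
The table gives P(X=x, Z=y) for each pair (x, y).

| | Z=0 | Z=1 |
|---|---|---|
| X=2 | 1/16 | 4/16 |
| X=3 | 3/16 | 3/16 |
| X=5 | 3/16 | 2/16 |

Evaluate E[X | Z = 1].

3

P(Z = 1) = 9/16.
Σ X·P over the event = 2·(4/16) + 3·(3/16) + 5·(2/16) = 27/16.
E[X | Z = 1] = (27/16) / (9/16) = 3.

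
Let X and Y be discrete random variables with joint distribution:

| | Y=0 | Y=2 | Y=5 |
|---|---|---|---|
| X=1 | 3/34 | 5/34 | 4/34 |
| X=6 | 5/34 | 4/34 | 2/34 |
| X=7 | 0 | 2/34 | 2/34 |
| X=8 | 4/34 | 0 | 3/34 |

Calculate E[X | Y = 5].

54/11

P(Y = 5) = 11/34.
Σ X·P over the event = 1·(4/34) + 6·(2/34) + 7·(2/34) + 8·(3/34) = 27/17.
E[X | Y = 5] = (27/17) / (11/34) = 54/11.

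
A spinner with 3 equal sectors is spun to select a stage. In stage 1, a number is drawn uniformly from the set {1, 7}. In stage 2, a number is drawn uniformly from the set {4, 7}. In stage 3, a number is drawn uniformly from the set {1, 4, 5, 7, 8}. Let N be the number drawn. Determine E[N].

29/6

E[N | stage 1] = (1+7)/2 = 4.
E[N | stage 2] = (4+7)/2 = 11/2.
E[N | stage 3] = (1+4+5+7+8)/5 = 5.
By the law of total expectation,
E[N] = (1/3)·(4) + (1/3)·(11/2) + (1/3)·(5) = 29/6.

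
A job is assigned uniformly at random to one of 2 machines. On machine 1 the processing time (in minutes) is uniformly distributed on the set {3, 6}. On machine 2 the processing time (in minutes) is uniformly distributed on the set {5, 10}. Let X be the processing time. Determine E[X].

E[X | machine 1] = (3+6)/2 = 9/2.
E[X | machine 2] = (5+10)/2 = 15/2.
By the law of total expectation,
E[X] = (1/2)·(9/2) + (1/2)·(15/2) = 6.

6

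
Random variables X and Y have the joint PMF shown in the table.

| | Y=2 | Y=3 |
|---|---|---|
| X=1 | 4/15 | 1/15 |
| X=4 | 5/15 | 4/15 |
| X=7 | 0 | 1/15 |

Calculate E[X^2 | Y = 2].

28/3

P(Y = 2) = 3/5.
Summing X^2·P(X=x,Y=y) over the conditioning event gives 28/5.
E[X^2 | Y = 2] = (28/5) / (3/5) = 28/3.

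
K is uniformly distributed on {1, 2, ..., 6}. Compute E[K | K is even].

Given K is even, K is equally likely to be any of {2, 4, 6}.
E[K | K is even] = (2 + 4 + 6) / 3 = 4.

4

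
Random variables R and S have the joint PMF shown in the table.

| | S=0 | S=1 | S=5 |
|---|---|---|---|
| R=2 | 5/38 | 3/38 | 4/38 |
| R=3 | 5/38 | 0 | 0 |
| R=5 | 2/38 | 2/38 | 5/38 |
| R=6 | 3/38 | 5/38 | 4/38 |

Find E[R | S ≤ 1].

P(S ≤ 1) = 25/38.
Σ R·P over the event = 2·(5/38) + 2·(3/38) + 3·(5/38) + 5·(2/38) + 5·(2/38) + 6·(3/38) + 6·(5/38) = 99/38.
E[R | S ≤ 1] = (99/38) / (25/38) = 99/25.

99/25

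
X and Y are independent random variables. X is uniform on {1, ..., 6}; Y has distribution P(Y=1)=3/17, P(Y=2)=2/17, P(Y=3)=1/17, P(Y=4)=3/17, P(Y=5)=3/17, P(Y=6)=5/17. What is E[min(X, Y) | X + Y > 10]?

P(X + Y > 10) = 13/102.
Summing min(X,Y)·P(x,y) over outcomes with X + Y > 10 gives 35/51.
E[min(X, Y) | X + Y > 10] = (35/51) / (13/102) = 70/13.

70/13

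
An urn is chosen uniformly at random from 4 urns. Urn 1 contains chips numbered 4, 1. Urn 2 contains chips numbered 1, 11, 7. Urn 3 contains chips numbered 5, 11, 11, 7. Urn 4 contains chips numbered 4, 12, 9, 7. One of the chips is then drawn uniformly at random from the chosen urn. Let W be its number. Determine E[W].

E[W | urn 1] = (4+1)/2 = 5/2.
E[W | urn 2] = (1+11+7)/3 = 19/3.
E[W | urn 3] = (5+11+11+7)/4 = 17/2.
E[W | urn 4] = (4+12+9+7)/4 = 8.
By the law of total expectation,
E[W] = (1/4)·(5/2) + (1/4)·(19/3) + (1/4)·(17/2) + (1/4)·(8) = 19/3.

19/3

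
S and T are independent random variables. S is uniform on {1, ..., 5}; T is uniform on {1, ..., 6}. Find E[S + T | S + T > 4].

175/24

P(S + T > 4) = 4/5.
Summing (S+T)·P(x,y) over outcomes with S + T > 4 gives 35/6.
E[S + T | S + T > 4] = (35/6) / (4/5) = 175/24.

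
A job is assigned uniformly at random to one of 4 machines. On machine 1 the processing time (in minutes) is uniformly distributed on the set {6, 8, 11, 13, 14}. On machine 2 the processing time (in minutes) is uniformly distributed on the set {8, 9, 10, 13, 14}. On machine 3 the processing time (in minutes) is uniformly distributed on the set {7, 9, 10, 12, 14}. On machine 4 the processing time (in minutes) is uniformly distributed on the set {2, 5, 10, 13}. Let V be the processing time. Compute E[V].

E[V | machine 1] = (6+8+11+13+14)/5 = 52/5.
E[V | machine 2] = (8+9+10+13+14)/5 = 54/5.
E[V | machine 3] = (7+9+10+12+14)/5 = 52/5.
E[V | machine 4] = (2+5+10+13)/4 = 15/2.
E[V] = (1/4)·(52/5) + (1/4)·(54/5) + (1/4)·(52/5) + (1/4)·(15/2) = 391/40.

391/40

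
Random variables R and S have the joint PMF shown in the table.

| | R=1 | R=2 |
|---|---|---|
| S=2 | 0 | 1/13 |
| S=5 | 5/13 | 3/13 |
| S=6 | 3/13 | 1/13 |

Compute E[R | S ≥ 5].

4/3

P(S ≥ 5) = 12/13.
Σ R·P over the event = 1·(5/13) + 1·(3/13) + 2·(3/13) + 2·(1/13) = 16/13.
E[R | S ≥ 5] = (16/13) / (12/13) = 4/3.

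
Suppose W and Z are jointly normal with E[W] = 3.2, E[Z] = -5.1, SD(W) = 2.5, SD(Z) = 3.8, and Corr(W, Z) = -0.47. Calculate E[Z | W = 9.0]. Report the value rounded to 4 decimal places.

-9.2435

E[Z | W=x] = μ_Z + ρ(σ_Z/σ_W)(x − μ_W) for jointly normal variables.
E[Z | W=9.0] = -5.1 + (-0.47)·(3.8/2.5)·(9.0 − (3.2)) = -5.1 + (-0.7144)·(5.8) = -9.2435.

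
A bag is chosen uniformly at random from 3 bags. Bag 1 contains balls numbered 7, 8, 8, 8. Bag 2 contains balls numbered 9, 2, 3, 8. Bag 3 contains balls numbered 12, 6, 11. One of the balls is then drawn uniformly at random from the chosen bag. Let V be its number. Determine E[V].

E[V | bag 1] = (7+8+8+8)/4 = 31/4.
E[V | bag 2] = (9+2+3+8)/4 = 11/2.
E[V | bag 3] = (12+6+11)/3 = 29/3.
E[V] = (1/3)·(31/4) + (1/3)·(11/2) + (1/3)·(29/3) = 275/36.

275/36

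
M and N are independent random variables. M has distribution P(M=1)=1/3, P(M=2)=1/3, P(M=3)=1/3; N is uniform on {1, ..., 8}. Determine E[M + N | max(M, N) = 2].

10/3

P(max(M, N) = 2) = 1/8.
Summing (M+N)·P(x,y) over outcomes with max(M, N) = 2 gives 5/12.
E[M + N | max(M, N) = 2] = (5/12) / (1/8) = 10/3.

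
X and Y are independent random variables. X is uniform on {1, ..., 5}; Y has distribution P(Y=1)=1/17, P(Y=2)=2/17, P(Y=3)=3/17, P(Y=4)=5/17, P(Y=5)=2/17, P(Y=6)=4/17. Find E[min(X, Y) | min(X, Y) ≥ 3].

P(min(X, Y) ≥ 3) = 42/85.
Summing min(X,Y)·P(x,y) over outcomes with min(X, Y) ≥ 3 gives 154/85.
E[min(X, Y) | min(X, Y) ≥ 3] = (154/85) / (42/85) = 11/3.

11/3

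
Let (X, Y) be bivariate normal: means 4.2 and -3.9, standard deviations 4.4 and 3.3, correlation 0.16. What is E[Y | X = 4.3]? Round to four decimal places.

The regression of Y on X has slope ρ·σ_Y/σ_X and passes through (μ_X, μ_Y).
E[Y | X=4.3] = -3.9 + (0.16)·(3.3/4.4)·(4.3 − (4.2)) = -3.9 + (0.12)·(0.1) = -3.8880.

-3.8880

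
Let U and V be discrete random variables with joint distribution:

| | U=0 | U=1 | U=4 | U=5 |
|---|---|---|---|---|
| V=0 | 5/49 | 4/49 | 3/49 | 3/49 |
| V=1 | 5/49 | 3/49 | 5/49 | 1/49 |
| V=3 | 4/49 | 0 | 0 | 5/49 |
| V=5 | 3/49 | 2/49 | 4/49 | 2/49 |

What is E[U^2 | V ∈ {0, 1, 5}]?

P(V ∈ {0, 1, 5}) = 40/49.
Summing U^2·P(U=x,V=y) over the conditioning event gives 351/49.
E[U^2 | V ∈ {0, 1, 5}] = (351/49) / (40/49) = 351/40.

351/40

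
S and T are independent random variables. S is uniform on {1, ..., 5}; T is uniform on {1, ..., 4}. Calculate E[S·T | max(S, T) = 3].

27/5

Outcomes with max(S, T) = 3: (1,3), (2,3), (3,1), (3,2), (3,3), each with probability 1/20.
E[S·T | max(S, T) = 3] = (3 + 6 + 3 + 6 + 9) / 5 = 27/5.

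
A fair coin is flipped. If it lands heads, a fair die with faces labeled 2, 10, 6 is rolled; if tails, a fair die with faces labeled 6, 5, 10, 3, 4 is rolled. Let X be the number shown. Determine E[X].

E[X | heads] = (2+10+6)/3 = 6.
E[X | tails] = (6+5+10+3+4)/5 = 28/5.
By the law of total expectation,
E[X] = (1/2)·(6) + (1/2)·(28/5) = 29/5.

29/5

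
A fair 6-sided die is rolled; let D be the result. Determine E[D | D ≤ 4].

Given D ≤ 4, D is equally likely to be any of {1, 2, 3, 4}.
E[D | D ≤ 4] = (1 + 2 + 3 + 4) / 4 = 5/2.

5/2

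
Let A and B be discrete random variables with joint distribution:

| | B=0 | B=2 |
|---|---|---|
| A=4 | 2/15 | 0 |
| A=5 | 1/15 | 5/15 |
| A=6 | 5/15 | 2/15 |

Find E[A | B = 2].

37/7

P(B = 2) = 7/15.
Σ A·P over the event = 5·(5/15) + 6·(2/15) = 37/15.
E[A | B = 2] = (37/15) / (7/15) = 37/7.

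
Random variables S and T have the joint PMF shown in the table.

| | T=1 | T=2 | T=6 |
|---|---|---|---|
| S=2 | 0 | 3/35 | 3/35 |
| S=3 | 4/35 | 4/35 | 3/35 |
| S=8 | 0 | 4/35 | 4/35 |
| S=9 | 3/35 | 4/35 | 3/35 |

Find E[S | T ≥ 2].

40/7

P(T ≥ 2) = 4/5.
Σ S·P over the event = 2·(3/35) + 2·(3/35) + 3·(4/35) + 3·(3/35) + 8·(4/35) + 8·(4/35) + 9·(4/35) + 9·(3/35) = 32/7.
E[S | T ≥ 2] = (32/7) / (4/5) = 40/7.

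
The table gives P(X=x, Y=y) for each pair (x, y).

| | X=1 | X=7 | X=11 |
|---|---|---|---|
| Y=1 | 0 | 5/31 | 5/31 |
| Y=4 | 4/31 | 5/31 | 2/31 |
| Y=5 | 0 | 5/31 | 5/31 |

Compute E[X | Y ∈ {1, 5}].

P(Y ∈ {1, 5}) = 20/31.
Summing X·P(X=x,Y=y) over the conditioning event gives 180/31.
E[X | Y ∈ {1, 5}] = (180/31) / (20/31) = 9.

9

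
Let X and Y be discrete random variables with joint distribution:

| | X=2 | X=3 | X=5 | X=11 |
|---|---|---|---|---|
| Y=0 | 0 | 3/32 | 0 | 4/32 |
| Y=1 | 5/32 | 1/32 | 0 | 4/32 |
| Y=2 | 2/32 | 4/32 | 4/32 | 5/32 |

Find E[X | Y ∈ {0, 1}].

110/17

P(Y ∈ {0, 1}) = 17/32.
Σ X·P over the event = 2·(5/32) + 3·(3/32) + 3·(1/32) + 11·(4/32) + 11·(4/32) = 55/16.
E[X | Y ∈ {0, 1}] = (55/16) / (17/32) = 110/17.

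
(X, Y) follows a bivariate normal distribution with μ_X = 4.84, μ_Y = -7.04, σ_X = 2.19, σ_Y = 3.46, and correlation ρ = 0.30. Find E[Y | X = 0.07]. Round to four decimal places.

The regression of Y on X has slope ρ·σ_Y/σ_X and passes through (μ_X, μ_Y).
E[Y | X=0.07] = -7.04 + (0.30)·(3.46/2.19)·(0.07 − (4.84)) = -7.04 + (0.47397)·(-4.77) = -9.3008.

-9.3008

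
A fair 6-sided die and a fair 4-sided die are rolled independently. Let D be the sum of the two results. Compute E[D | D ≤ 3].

P(D ≤ 3) = 1/8.
Σ over the event: 2·1/24 + 3·1/12 = 1/3.
E[D | D ≤ 3] = (1/3) / (1/8) = 8/3.

8/3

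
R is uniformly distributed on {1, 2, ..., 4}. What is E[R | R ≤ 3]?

2

Given R ≤ 3, R is equally likely to be any of {1, 2, 3}.
E[R | R ≤ 3] = (1 + 2 + 3) / 3 = 2.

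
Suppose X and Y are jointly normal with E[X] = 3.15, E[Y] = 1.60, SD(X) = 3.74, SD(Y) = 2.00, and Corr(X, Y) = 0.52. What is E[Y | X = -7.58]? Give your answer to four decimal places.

-1.3837

E[Y | X=x] = μ_Y + ρ(σ_Y/σ_X)(x − μ_X) for jointly normal variables.
E[Y | X=-7.58] = 1.60 + (0.52)·(2.00/3.74)·(-7.58 − (3.15)) = 1.60 + (0.27807)·(-10.73) = -1.3837.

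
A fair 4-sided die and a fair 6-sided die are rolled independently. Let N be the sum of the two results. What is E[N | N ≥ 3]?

P(N ≥ 3) = 23/24.
Σ over the event: 3·1/12 + 4·1/8 + 5·1/6 + 6·1/6 + 7·1/6 + 8·1/8 + 9·1/12 + 10·1/24 = 71/12.
E[N | N ≥ 3] = (71/12) / (23/24) = 142/23.

142/23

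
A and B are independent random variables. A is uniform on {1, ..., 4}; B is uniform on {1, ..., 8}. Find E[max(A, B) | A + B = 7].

Outcomes with A + B = 7: (1,6), (2,5), (3,4), (4,3), each with probability 1/32.
E[max(A, B) | A + B = 7] = (6 + 5 + 4 + 4) / 4 = 19/4.

19/4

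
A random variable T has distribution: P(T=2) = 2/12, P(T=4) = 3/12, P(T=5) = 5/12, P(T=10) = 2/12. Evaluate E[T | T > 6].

10

P(T > 6) = 1/6.
Σ over the event: 10·1/6 = 5/3.
E[T | T > 6] = (5/3) / (1/6) = 10.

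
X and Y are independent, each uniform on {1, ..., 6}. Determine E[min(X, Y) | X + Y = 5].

3/2

Outcomes with X + Y = 5: (1,4), (2,3), (3,2), (4,1), each with probability 1/36.
E[min(X, Y) | X + Y = 5] = (1 + 2 + 2 + 1) / 4 = 3/2.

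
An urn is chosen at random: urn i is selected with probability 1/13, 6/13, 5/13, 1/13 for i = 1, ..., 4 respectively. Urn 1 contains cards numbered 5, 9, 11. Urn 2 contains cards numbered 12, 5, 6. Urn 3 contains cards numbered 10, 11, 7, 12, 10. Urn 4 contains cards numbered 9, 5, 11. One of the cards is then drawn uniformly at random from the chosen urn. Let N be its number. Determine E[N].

26/3

E[N | urn 1] = (5+9+11)/3 = 25/3.
E[N | urn 2] = (12+5+6)/3 = 23/3.
E[N | urn 3] = (10+11+7+12+10)/5 = 10.
E[N | urn 4] = (9+5+11)/3 = 25/3.
E[N] = (1/13)·(25/3) + (6/13)·(23/3) + (5/13)·(10) + (1/13)·(25/3) = 26/3.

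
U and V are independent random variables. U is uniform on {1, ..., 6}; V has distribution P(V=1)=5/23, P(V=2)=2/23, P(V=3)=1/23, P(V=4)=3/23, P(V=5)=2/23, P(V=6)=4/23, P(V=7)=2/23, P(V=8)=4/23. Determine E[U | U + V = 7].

61/17

P(U + V = 7) = 17/138.
Summing U·P(x,y) over outcomes with U + V = 7 gives 61/138.
E[U | U + V = 7] = (61/138) / (17/138) = 61/17.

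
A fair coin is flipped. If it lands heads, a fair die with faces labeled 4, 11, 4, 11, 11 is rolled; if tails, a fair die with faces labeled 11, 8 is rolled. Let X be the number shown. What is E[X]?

E[X | heads] = (4+11+4+11+11)/5 = 41/5.
E[X | tails] = (11+8)/2 = 19/2.
E[X] = (1/2)·(41/5) + (1/2)·(19/2) = 177/20.

177/20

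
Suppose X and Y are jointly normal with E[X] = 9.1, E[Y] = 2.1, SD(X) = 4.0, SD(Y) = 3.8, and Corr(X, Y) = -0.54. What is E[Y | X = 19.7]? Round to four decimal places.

-3.3378

The regression of Y on X has slope ρ·σ_Y/σ_X and passes through (μ_X, μ_Y).
E[Y | X=19.7] = 2.1 + (-0.54)·(3.8/4.0)·(19.7 − (9.1)) = 2.1 + (-0.513)·(10.6) = -3.3378.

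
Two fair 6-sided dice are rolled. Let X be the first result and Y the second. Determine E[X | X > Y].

14/3

P(X > Y) = 5/12.
Summing X·P(x,y) over outcomes with X > Y gives 35/18.
E[X | X > Y] = (35/18) / (5/12) = 14/3.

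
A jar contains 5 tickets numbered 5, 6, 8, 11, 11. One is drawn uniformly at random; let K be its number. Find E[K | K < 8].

11/2

P(K < 8) = 2/5.
Σ over the event: 5·1/5 + 6·1/5 = 11/5.
E[K | K < 8] = (11/5) / (2/5) = 11/2.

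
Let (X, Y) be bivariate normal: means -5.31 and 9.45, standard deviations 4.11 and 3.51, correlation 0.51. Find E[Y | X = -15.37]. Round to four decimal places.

The regression of Y on X has slope ρ·σ_Y/σ_X and passes through (μ_X, μ_Y).
E[Y | X=-15.37] = 9.45 + (0.51)·(3.51/4.11)·(-15.37 − (-5.31)) = 9.45 + (0.43555)·(-10.06) = 5.0684.

5.0684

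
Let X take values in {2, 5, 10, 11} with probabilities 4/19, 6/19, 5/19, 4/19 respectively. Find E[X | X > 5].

94/9

P(X > 5) = 9/19.
Σ over the event: 10·5/19 + 11·4/19 = 94/19.
E[X | X > 5] = (94/19) / (9/19) = 94/9.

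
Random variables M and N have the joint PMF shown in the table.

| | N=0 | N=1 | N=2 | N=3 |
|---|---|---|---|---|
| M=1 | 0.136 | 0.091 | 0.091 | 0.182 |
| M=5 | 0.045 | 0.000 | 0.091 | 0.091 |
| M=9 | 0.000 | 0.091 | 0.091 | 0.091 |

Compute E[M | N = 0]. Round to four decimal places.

P(N = 0) = 0.181.
Σ M·P over the event = 1·(0.136) + 5·(0.045) = 0.361.
E[M | N = 0] = (0.361) / (0.181) = 1.9945.

1.9945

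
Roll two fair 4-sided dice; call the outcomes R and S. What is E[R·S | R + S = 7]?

12

Outcomes with R + S = 7: (3,4), (4,3), each with probability 1/16.
E[R·S | R + S = 7] = (12 + 12) / 2 = 12.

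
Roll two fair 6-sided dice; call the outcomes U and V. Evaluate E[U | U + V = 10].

5

Outcomes with U + V = 10: (4,6), (5,5), (6,4), each with probability 1/36.
E[U | U + V = 10] = (4 + 5 + 6) / 3 = 5.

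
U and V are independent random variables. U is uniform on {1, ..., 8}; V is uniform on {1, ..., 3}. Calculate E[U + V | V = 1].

Outcomes with V = 1: (1,1), (2,1), (3,1), (4,1), (5,1), (6,1), (7,1), (8,1), each with probability 1/24.
E[U + V | V = 1] = (2 + 3 + 4 + 5 + 6 + 7 + 8 + 9) / 8 = 11/2.

11/2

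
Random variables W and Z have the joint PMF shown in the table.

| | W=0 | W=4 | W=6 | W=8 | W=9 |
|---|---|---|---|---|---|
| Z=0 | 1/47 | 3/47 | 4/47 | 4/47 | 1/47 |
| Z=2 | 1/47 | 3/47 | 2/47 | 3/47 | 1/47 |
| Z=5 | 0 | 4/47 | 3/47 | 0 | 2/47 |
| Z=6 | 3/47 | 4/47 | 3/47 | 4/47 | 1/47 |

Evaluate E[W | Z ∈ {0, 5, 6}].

P(Z ∈ {0, 5, 6}) = 37/47.
Summing W·P(W=x,Z=y) over the conditioning event gives 204/47.
E[W | Z ∈ {0, 5, 6}] = (204/47) / (37/47) = 204/37.

204/37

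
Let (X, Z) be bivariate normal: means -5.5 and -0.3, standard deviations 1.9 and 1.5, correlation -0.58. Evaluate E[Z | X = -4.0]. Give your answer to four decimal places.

-0.9868

E[Z | X=x] = μ_Z + ρ(σ_Z/σ_X)(x − μ_X) for jointly normal variables.
E[Z | X=-4.0] = -0.3 + (-0.58)·(1.5/1.9)·(-4.0 − (-5.5)) = -0.3 + (-0.45789)·(1.5) = -0.9868.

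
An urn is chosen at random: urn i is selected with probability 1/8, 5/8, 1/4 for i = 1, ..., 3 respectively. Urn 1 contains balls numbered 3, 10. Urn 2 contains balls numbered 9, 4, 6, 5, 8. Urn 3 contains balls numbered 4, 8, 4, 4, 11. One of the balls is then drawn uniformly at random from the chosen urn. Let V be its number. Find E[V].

E[V | urn 1] = (3+10)/2 = 13/2.
E[V | urn 2] = (9+4+6+5+8)/5 = 32/5.
E[V | urn 3] = (4+8+4+4+11)/5 = 31/5.
By the law of total expectation,
E[V] = (1/8)·(13/2) + (5/8)·(32/5) + (1/4)·(31/5) = 509/80.

509/80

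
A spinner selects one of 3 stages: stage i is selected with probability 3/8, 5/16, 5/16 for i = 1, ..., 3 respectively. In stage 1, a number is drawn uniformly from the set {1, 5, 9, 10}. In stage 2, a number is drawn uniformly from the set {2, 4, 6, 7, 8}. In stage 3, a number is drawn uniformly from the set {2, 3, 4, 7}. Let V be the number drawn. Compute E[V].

169/32

E[V | stage 1] = (1+5+9+10)/4 = 25/4.
E[V | stage 2] = (2+4+6+7+8)/5 = 27/5.
E[V | stage 3] = (2+3+4+7)/4 = 4.
By the law of total expectation,
E[V] = (3/8)·(25/4) + (5/16)·(27/5) + (5/16)·(4) = 169/32.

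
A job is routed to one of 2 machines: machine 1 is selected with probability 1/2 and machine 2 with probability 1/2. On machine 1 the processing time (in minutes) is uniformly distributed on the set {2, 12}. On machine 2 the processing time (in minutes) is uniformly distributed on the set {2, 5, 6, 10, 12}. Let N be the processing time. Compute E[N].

7

E[N | machine 1] = (2+12)/2 = 7.
E[N | machine 2] = (2+5+6+10+12)/5 = 7.
By the law of total expectation,
E[N] = (1/2)·(7) + (1/2)·(7) = 7.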